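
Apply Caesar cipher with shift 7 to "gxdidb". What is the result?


Caesar cipher: shift "gxdidb" by 7
  'g' (pos 6) + 7 = pos 13 = 'n'
  'x' (pos 23) + 7 = pos 4 = 'e'
  'd' (pos 3) + 7 = pos 10 = 'k'
  'i' (pos 8) + 7 = pos 15 = 'p'
  'd' (pos 3) + 7 = pos 10 = 'k'
  'b' (pos 1) + 7 = pos 8 = 'i'
Result: nekpki

nekpki


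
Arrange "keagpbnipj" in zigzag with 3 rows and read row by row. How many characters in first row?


Zigzag "keagpbnipj" into 3 rows:
Placing characters:
  'k' => row 0
  'e' => row 1
  'a' => row 2
  'g' => row 1
  'p' => row 0
  'b' => row 1
  'n' => row 2
  'i' => row 1
  'p' => row 0
  'j' => row 1
Rows:
  Row 0: "kpp"
  Row 1: "egbij"
  Row 2: "an"
First row length: 3

3


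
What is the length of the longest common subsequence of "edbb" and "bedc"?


LCS of "edbb" and "bedc"
DP table:
           b    e    d    c
      0    0    0    0    0
  e   0    0    1    1    1
  d   0    0    1    2    2
  b   0    1    1    2    2
  b   0    1    1    2    2
LCS length = dp[4][4] = 2

2


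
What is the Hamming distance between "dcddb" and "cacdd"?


Comparing "dcddb" and "cacdd" position by position:
  Position 0: 'd' vs 'c' => differ
  Position 1: 'c' vs 'a' => differ
  Position 2: 'd' vs 'c' => differ
  Position 3: 'd' vs 'd' => same
  Position 4: 'b' vs 'd' => differ
Total differences (Hamming distance): 4

4


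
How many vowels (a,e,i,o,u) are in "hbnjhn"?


Input: hbnjhn
Checking each character:
  'h' at position 0: consonant
  'b' at position 1: consonant
  'n' at position 2: consonant
  'j' at position 3: consonant
  'h' at position 4: consonant
  'n' at position 5: consonant
Total vowels: 0

0


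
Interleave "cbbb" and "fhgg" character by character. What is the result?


Interleaving "cbbb" and "fhgg":
  Position 0: 'c' from first, 'f' from second => "cf"
  Position 1: 'b' from first, 'h' from second => "bh"
  Position 2: 'b' from first, 'g' from second => "bg"
  Position 3: 'b' from first, 'g' from second => "bg"
Result: cfbhbgbg

cfbhbgbg


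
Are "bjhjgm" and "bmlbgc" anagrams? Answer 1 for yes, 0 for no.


Strings: "bjhjgm", "bmlbgc"
Sorted first:  bghjjm
Sorted second: bbcglm
Differ at position 1: 'g' vs 'b' => not anagrams

0


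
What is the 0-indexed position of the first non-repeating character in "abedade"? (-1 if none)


Input: abedade
Character frequencies:
  'a': 2
  'b': 1
  'd': 2
  'e': 2
Scanning left to right for freq == 1:
  Position 0 ('a'): freq=2, skip
  Position 1 ('b'): unique! => answer = 1

1


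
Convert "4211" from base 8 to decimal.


Input: "4211" in base 8
Positional expansion:
  Digit '4' (value 4) x 8^3 = 2048
  Digit '2' (value 2) x 8^2 = 128
  Digit '1' (value 1) x 8^1 = 8
  Digit '1' (value 1) x 8^0 = 1
Sum = 2185

2185


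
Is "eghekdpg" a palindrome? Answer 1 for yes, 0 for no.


Input: eghekdpg
Reversed: gpdkehge
  Compare pos 0 ('e') with pos 7 ('g'): MISMATCH
  Compare pos 1 ('g') with pos 6 ('p'): MISMATCH
  Compare pos 2 ('h') with pos 5 ('d'): MISMATCH
  Compare pos 3 ('e') with pos 4 ('k'): MISMATCH
Result: not a palindrome

0


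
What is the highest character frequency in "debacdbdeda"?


Input: debacdbdeda
Character counts:
  'a': 2
  'b': 2
  'c': 1
  'd': 4
  'e': 2
Maximum frequency: 4

4


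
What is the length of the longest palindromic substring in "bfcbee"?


Input: "bfcbee"
Checking substrings for palindromes:
  [4:6] "ee" (len 2) => palindrome
Longest palindromic substring: "ee" with length 2

2


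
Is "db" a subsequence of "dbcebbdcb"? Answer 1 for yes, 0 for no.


Check if "db" is a subsequence of "dbcebbdcb"
Greedy scan:
  Position 0 ('d'): matches sub[0] = 'd'
  Position 1 ('b'): matches sub[1] = 'b'
  Position 2 ('c'): no match needed
  Position 3 ('e'): no match needed
  Position 4 ('b'): no match needed
  Position 5 ('b'): no match needed
  Position 6 ('d'): no match needed
  Position 7 ('c'): no match needed
  Position 8 ('b'): no match needed
All 2 characters matched => is a subsequence

1


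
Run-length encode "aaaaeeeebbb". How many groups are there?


Input: aaaaeeeebbb
Scanning for consecutive runs:
  Group 1: 'a' x 4 (positions 0-3)
  Group 2: 'e' x 4 (positions 4-7)
  Group 3: 'b' x 3 (positions 8-10)
Total groups: 3

3


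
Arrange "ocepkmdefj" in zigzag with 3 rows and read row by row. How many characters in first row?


Zigzag "ocepkmdefj" into 3 rows:
Placing characters:
  'o' => row 0
  'c' => row 1
  'e' => row 2
  'p' => row 1
  'k' => row 0
  'm' => row 1
  'd' => row 2
  'e' => row 1
  'f' => row 0
  'j' => row 1
Rows:
  Row 0: "okf"
  Row 1: "cpmej"
  Row 2: "ed"
First row length: 3

3


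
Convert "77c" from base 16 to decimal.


Input: "77c" in base 16
Positional expansion:
  Digit '7' (value 7) x 16^2 = 1792
  Digit '7' (value 7) x 16^1 = 112
  Digit 'c' (value 12) x 16^0 = 12
Sum = 1916

1916


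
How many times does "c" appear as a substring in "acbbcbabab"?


Searching for "c" in "acbbcbabab"
Scanning each position:
  Position 0: "a" => no
  Position 1: "c" => MATCH
  Position 2: "b" => no
  Position 3: "b" => no
  Position 4: "c" => MATCH
  Position 5: "b" => no
  Position 6: "a" => no
  Position 7: "b" => no
  Position 8: "a" => no
  Position 9: "b" => no
Total occurrences: 2

2


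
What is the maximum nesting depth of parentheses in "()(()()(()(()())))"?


Input: "()(()()(()(()())))"
Tracking depth:
  Position 0 '(': depth becomes 1
  Position 1 ')': depth becomes 0
  Position 2 '(': depth becomes 1
  Position 3 '(': depth becomes 2
  Position 4 ')': depth becomes 1
  Position 5 '(': depth becomes 2
  Position 6 ')': depth becomes 1
  Position 7 '(': depth becomes 2
  Position 8 '(': depth becomes 3
  Position 9 ')': depth becomes 2
  Position 10 '(': depth becomes 3
  Position 11 '(': depth becomes 4
  Position 12 ')': depth becomes 3
  Position 13 '(': depth becomes 4
  Position 14 ')': depth becomes 3
  Position 15 ')': depth becomes 2
  Position 16 ')': depth becomes 1
  Position 17 ')': depth becomes 0
Maximum depth reached: 4

4


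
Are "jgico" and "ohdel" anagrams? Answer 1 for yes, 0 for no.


Strings: "jgico", "ohdel"
Sorted first:  cgijo
Sorted second: dehlo
Differ at position 0: 'c' vs 'd' => not anagrams

0


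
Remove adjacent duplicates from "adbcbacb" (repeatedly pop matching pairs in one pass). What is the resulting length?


Input: adbcbacb
Stack-based adjacent duplicate removal:
  Read 'a': push. Stack: a
  Read 'd': push. Stack: ad
  Read 'b': push. Stack: adb
  Read 'c': push. Stack: adbc
  Read 'b': push. Stack: adbcb
  Read 'a': push. Stack: adbcba
  Read 'c': push. Stack: adbcbac
  Read 'b': push. Stack: adbcbacb
Final stack: "adbcbacb" (length 8)

8


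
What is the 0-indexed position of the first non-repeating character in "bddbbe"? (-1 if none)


Input: bddbbe
Character frequencies:
  'b': 3
  'd': 2
  'e': 1
Scanning left to right for freq == 1:
  Position 0 ('b'): freq=3, skip
  Position 1 ('d'): freq=2, skip
  Position 2 ('d'): freq=2, skip
  Position 3 ('b'): freq=3, skip
  Position 4 ('b'): freq=3, skip
  Position 5 ('e'): unique! => answer = 5

5


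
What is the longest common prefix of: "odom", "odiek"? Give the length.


Words: odom, odiek
  Position 0: all 'o' => match
  Position 1: all 'd' => match
  Position 2: ('o', 'i') => mismatch, stop
LCP = "od" (length 2)

2


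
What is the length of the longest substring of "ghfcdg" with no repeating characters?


Input: "ghfcdg"
Sliding window (track last position of each char):
  Position 0 ('g'): window [0,0] length 1 -- new best
  Position 1 ('h'): window [0,1] length 2 -- new best
  Position 2 ('f'): window [0,2] length 3 -- new best
  Position 3 ('c'): window [0,3] length 4 -- new best
  Position 4 ('d'): window [0,4] length 5 -- new best
  Position 5 ('g'): repeat (last at 0), move window start to 1
  Position 5 ('g'): window [1,5] length 5
Longest substring with no repeats: "ghfcd" with length 5

5


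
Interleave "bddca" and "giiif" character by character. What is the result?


Interleaving "bddca" and "giiif":
  Position 0: 'b' from first, 'g' from second => "bg"
  Position 1: 'd' from first, 'i' from second => "di"
  Position 2: 'd' from first, 'i' from second => "di"
  Position 3: 'c' from first, 'i' from second => "ci"
  Position 4: 'a' from first, 'f' from second => "af"
Result: bgdidiciaf

bgdidiciaf


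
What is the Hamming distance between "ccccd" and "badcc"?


Comparing "ccccd" and "badcc" position by position:
  Position 0: 'c' vs 'b' => differ
  Position 1: 'c' vs 'a' => differ
  Position 2: 'c' vs 'd' => differ
  Position 3: 'c' vs 'c' => same
  Position 4: 'd' vs 'c' => differ
Total differences (Hamming distance): 4

4


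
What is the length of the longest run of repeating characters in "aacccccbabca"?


Input: "aacccccbabca"
Scanning for longest run:
  Position 1 ('a'): continues run of 'a', length=2
  Position 2 ('c'): new char, reset run to 1
  Position 3 ('c'): continues run of 'c', length=2
  Position 4 ('c'): continues run of 'c', length=3
  Position 5 ('c'): continues run of 'c', length=4
  Position 6 ('c'): continues run of 'c', length=5
  Position 7 ('b'): new char, reset run to 1
  Position 8 ('a'): new char, reset run to 1
  Position 9 ('b'): new char, reset run to 1
  Position 10 ('c'): new char, reset run to 1
  Position 11 ('a'): new char, reset run to 1
Longest run: 'c' with length 5

5


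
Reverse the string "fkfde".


Input: fkfde
Reading characters right to left:
  Position 4: 'e'
  Position 3: 'd'
  Position 2: 'f'
  Position 1: 'k'
  Position 0: 'f'
Reversed: edfkf

edfkf


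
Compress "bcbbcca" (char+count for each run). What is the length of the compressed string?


Input: bcbbcca
Runs:
  'b' x 1 => "b1"
  'c' x 1 => "c1"
  'b' x 2 => "b2"
  'c' x 2 => "c2"
  'a' x 1 => "a1"
Compressed: "b1c1b2c2a1"
Compressed length: 10

10


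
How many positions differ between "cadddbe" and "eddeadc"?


Comparing "cadddbe" and "eddeadc" position by position:
  Position 0: 'c' vs 'e' => DIFFER
  Position 1: 'a' vs 'd' => DIFFER
  Position 2: 'd' vs 'd' => same
  Position 3: 'd' vs 'e' => DIFFER
  Position 4: 'd' vs 'a' => DIFFER
  Position 5: 'b' vs 'd' => DIFFER
  Position 6: 'e' vs 'c' => DIFFER
Positions that differ: 6

6


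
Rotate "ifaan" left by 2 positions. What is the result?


Input: "ifaan", rotate left by 2
First 2 characters: "if"
Remaining characters: "aan"
Concatenate remaining + first: "aan" + "if" = "aanif"

aanif


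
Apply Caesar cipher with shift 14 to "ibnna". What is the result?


Caesar cipher: shift "ibnna" by 14
  'i' (pos 8) + 14 = pos 22 = 'w'
  'b' (pos 1) + 14 = pos 15 = 'p'
  'n' (pos 13) + 14 = pos 1 = 'b'
  'n' (pos 13) + 14 = pos 1 = 'b'
  'a' (pos 0) + 14 = pos 14 = 'o'
Result: wpbbo

wpbbo


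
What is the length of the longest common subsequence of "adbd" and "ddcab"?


LCS of "adbd" and "ddcab"
DP table:
           d    d    c    a    b
      0    0    0    0    0    0
  a   0    0    0    0    1    1
  d   0    1    1    1    1    1
  b   0    1    1    1    1    2
  d   0    1    2    2    2    2
LCS length = dp[4][5] = 2

2


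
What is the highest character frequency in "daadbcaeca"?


Input: daadbcaeca
Character counts:
  'a': 4
  'b': 1
  'c': 2
  'd': 2
  'e': 1
Maximum frequency: 4

4


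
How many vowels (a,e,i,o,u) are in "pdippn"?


Input: pdippn
Checking each character:
  'p' at position 0: consonant
  'd' at position 1: consonant
  'i' at position 2: vowel (running total: 1)
  'p' at position 3: consonant
  'p' at position 4: consonant
  'n' at position 5: consonant
Total vowels: 1

1


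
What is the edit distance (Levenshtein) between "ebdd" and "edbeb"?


Computing edit distance: "ebdd" -> "edbeb"
DP table:
           e    d    b    e    b
      0    1    2    3    4    5
  e   1    0    1    2    3    4
  b   2    1    1    1    2    3
  d   3    2    1    2    2    3
  d   4    3    2    2    3    3
Edit distance = dp[4][5] = 3

3


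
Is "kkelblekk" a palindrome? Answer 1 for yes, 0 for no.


Input: kkelblekk
Reversed: kkelblekk
  Compare pos 0 ('k') with pos 8 ('k'): match
  Compare pos 1 ('k') with pos 7 ('k'): match
  Compare pos 2 ('e') with pos 6 ('e'): match
  Compare pos 3 ('l') with pos 5 ('l'): match
Result: palindrome

1


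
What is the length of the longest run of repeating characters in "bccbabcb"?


Input: "bccbabcb"
Scanning for longest run:
  Position 1 ('c'): new char, reset run to 1
  Position 2 ('c'): continues run of 'c', length=2
  Position 3 ('b'): new char, reset run to 1
  Position 4 ('a'): new char, reset run to 1
  Position 5 ('b'): new char, reset run to 1
  Position 6 ('c'): new char, reset run to 1
  Position 7 ('b'): new char, reset run to 1
Longest run: 'c' with length 2

2


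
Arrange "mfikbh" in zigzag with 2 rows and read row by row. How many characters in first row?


Zigzag "mfikbh" into 2 rows:
Placing characters:
  'm' => row 0
  'f' => row 1
  'i' => row 0
  'k' => row 1
  'b' => row 0
  'h' => row 1
Rows:
  Row 0: "mib"
  Row 1: "fkh"
First row length: 3

3


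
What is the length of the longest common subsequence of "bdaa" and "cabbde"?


LCS of "bdaa" and "cabbde"
DP table:
           c    a    b    b    d    e
      0    0    0    0    0    0    0
  b   0    0    0    1    1    1    1
  d   0    0    0    1    1    2    2
  a   0    0    1    1    1    2    2
  a   0    0    1    1    1    2    2
LCS length = dp[4][6] = 2

2


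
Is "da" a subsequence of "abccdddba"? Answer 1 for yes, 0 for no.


Check if "da" is a subsequence of "abccdddba"
Greedy scan:
  Position 0 ('a'): no match needed
  Position 1 ('b'): no match needed
  Position 2 ('c'): no match needed
  Position 3 ('c'): no match needed
  Position 4 ('d'): matches sub[0] = 'd'
  Position 5 ('d'): no match needed
  Position 6 ('d'): no match needed
  Position 7 ('b'): no match needed
  Position 8 ('a'): matches sub[1] = 'a'
All 2 characters matched => is a subsequence

1


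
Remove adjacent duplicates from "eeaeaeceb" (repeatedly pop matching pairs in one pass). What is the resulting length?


Input: eeaeaeceb
Stack-based adjacent duplicate removal:
  Read 'e': push. Stack: e
  Read 'e': matches stack top 'e' => pop. Stack: (empty)
  Read 'a': push. Stack: a
  Read 'e': push. Stack: ae
  Read 'a': push. Stack: aea
  Read 'e': push. Stack: aeae
  Read 'c': push. Stack: aeaec
  Read 'e': push. Stack: aeaece
  Read 'b': push. Stack: aeaeceb
Final stack: "aeaeceb" (length 7)

7


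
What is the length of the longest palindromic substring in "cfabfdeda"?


Input: "cfabfdeda"
Checking substrings for palindromes:
  [5:8] "ded" (len 3) => palindrome
Longest palindromic substring: "ded" with length 3

3


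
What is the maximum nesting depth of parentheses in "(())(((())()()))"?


Input: "(())(((())()()))"
Tracking depth:
  Position 0 '(': depth becomes 1
  Position 1 '(': depth becomes 2
  Position 2 ')': depth becomes 1
  Position 3 ')': depth becomes 0
  Position 4 '(': depth becomes 1
  Position 5 '(': depth becomes 2
  Position 6 '(': depth becomes 3
  Position 7 '(': depth becomes 4
  Position 8 ')': depth becomes 3
  Position 9 ')': depth becomes 2
  Position 10 '(': depth becomes 3
  Position 11 ')': depth becomes 2
  Position 12 '(': depth becomes 3
  Position 13 ')': depth becomes 2
  Position 14 ')': depth becomes 1
  Position 15 ')': depth becomes 0
Maximum depth reached: 4

4


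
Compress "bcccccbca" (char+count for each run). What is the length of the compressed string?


Input: bcccccbca
Runs:
  'b' x 1 => "b1"
  'c' x 5 => "c5"
  'b' x 1 => "b1"
  'c' x 1 => "c1"
  'a' x 1 => "a1"
Compressed: "b1c5b1c1a1"
Compressed length: 10

10


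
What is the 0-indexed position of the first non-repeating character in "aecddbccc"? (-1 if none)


Input: aecddbccc
Character frequencies:
  'a': 1
  'b': 1
  'c': 4
  'd': 2
  'e': 1
Scanning left to right for freq == 1:
  Position 0 ('a'): unique! => answer = 0

0


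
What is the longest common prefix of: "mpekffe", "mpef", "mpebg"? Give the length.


Words: mpekffe, mpef, mpebg
  Position 0: all 'm' => match
  Position 1: all 'p' => match
  Position 2: all 'e' => match
  Position 3: ('k', 'f', 'b') => mismatch, stop
LCP = "mpe" (length 3)

3


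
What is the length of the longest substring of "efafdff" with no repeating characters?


Input: "efafdff"
Sliding window (track last position of each char):
  Position 0 ('e'): window [0,0] length 1 -- new best
  Position 1 ('f'): window [0,1] length 2 -- new best
  Position 2 ('a'): window [0,2] length 3 -- new best
  Position 3 ('f'): repeat (last at 1), move window start to 2
  Position 3 ('f'): window [2,3] length 2
  Position 4 ('d'): window [2,4] length 3
  Position 5 ('f'): repeat (last at 3), move window start to 4
  Position 5 ('f'): window [4,5] length 2
  Position 6 ('f'): repeat (last at 5), move window start to 6
  Position 6 ('f'): window [6,6] length 1
Longest substring with no repeats: "efa" with length 3

3


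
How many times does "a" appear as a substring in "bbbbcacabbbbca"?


Searching for "a" in "bbbbcacabbbbca"
Scanning each position:
  Position 0: "b" => no
  Position 1: "b" => no
  Position 2: "b" => no
  Position 3: "b" => no
  Position 4: "c" => no
  Position 5: "a" => MATCH
  Position 6: "c" => no
  Position 7: "a" => MATCH
  Position 8: "b" => no
  Position 9: "b" => no
  Position 10: "b" => no
  Position 11: "b" => no
  Position 12: "c" => no
  Position 13: "a" => MATCH
Total occurrences: 3

3


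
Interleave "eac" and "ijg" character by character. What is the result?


Interleaving "eac" and "ijg":
  Position 0: 'e' from first, 'i' from second => "ei"
  Position 1: 'a' from first, 'j' from second => "aj"
  Position 2: 'c' from first, 'g' from second => "cg"
Result: eiajcg

eiajcg


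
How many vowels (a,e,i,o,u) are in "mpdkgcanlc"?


Input: mpdkgcanlc
Checking each character:
  'm' at position 0: consonant
  'p' at position 1: consonant
  'd' at position 2: consonant
  'k' at position 3: consonant
  'g' at position 4: consonant
  'c' at position 5: consonant
  'a' at position 6: vowel (running total: 1)
  'n' at position 7: consonant
  'l' at position 8: consonant
  'c' at position 9: consonant
Total vowels: 1

1


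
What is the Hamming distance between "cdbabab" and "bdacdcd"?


Comparing "cdbabab" and "bdacdcd" position by position:
  Position 0: 'c' vs 'b' => differ
  Position 1: 'd' vs 'd' => same
  Position 2: 'b' vs 'a' => differ
  Position 3: 'a' vs 'c' => differ
  Position 4: 'b' vs 'd' => differ
  Position 5: 'a' vs 'c' => differ
  Position 6: 'b' vs 'd' => differ
Total differences (Hamming distance): 6

6


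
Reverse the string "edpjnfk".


Input: edpjnfk
Reading characters right to left:
  Position 6: 'k'
  Position 5: 'f'
  Position 4: 'n'
  Position 3: 'j'
  Position 2: 'p'
  Position 1: 'd'
  Position 0: 'e'
Reversed: kfnjpde

kfnjpde


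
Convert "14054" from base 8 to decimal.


Input: "14054" in base 8
Positional expansion:
  Digit '1' (value 1) x 8^4 = 4096
  Digit '4' (value 4) x 8^3 = 2048
  Digit '0' (value 0) x 8^2 = 0
  Digit '5' (value 5) x 8^1 = 40
  Digit '4' (value 4) x 8^0 = 4
Sum = 6188

6188


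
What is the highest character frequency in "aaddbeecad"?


Input: aaddbeecad
Character counts:
  'a': 3
  'b': 1
  'c': 1
  'd': 3
  'e': 2
Maximum frequency: 3

3


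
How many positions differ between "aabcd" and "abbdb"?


Comparing "aabcd" and "abbdb" position by position:
  Position 0: 'a' vs 'a' => same
  Position 1: 'a' vs 'b' => DIFFER
  Position 2: 'b' vs 'b' => same
  Position 3: 'c' vs 'd' => DIFFER
  Position 4: 'd' vs 'b' => DIFFER
Positions that differ: 3

3


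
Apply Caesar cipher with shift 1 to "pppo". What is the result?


Caesar cipher: shift "pppo" by 1
  'p' (pos 15) + 1 = pos 16 = 'q'
  'p' (pos 15) + 1 = pos 16 = 'q'
  'p' (pos 15) + 1 = pos 16 = 'q'
  'o' (pos 14) + 1 = pos 15 = 'p'
Result: qqqp

qqqp


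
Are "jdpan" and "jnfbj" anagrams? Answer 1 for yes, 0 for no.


Strings: "jdpan", "jnfbj"
Sorted first:  adjnp
Sorted second: bfjjn
Differ at position 0: 'a' vs 'b' => not anagrams

0


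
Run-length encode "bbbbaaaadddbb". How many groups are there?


Input: bbbbaaaadddbb
Scanning for consecutive runs:
  Group 1: 'b' x 4 (positions 0-3)
  Group 2: 'a' x 4 (positions 4-7)
  Group 3: 'd' x 3 (positions 8-10)
  Group 4: 'b' x 2 (positions 11-12)
Total groups: 4

4


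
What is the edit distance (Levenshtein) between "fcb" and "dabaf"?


Computing edit distance: "fcb" -> "dabaf"
DP table:
           d    a    b    a    f
      0    1    2    3    4    5
  f   1    1    2    3    4    4
  c   2    2    2    3    4    5
  b   3    3    3    2    3    4
Edit distance = dp[3][5] = 4

4


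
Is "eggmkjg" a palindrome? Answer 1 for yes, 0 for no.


Input: eggmkjg
Reversed: gjkmgge
  Compare pos 0 ('e') with pos 6 ('g'): MISMATCH
  Compare pos 1 ('g') with pos 5 ('j'): MISMATCH
  Compare pos 2 ('g') with pos 4 ('k'): MISMATCH
Result: not a palindrome

0


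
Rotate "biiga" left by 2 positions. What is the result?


Input: "biiga", rotate left by 2
First 2 characters: "bi"
Remaining characters: "iga"
Concatenate remaining + first: "iga" + "bi" = "igabi"

igabi


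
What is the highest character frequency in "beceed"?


Input: beceed
Character counts:
  'b': 1
  'c': 1
  'd': 1
  'e': 3
Maximum frequency: 3

3


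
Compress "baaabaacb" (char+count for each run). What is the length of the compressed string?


Input: baaabaacb
Runs:
  'b' x 1 => "b1"
  'a' x 3 => "a3"
  'b' x 1 => "b1"
  'a' x 2 => "a2"
  'c' x 1 => "c1"
  'b' x 1 => "b1"
Compressed: "b1a3b1a2c1b1"
Compressed length: 12

12


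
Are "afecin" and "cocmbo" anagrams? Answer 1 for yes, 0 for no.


Strings: "afecin", "cocmbo"
Sorted first:  acefin
Sorted second: bccmoo
Differ at position 0: 'a' vs 'b' => not anagrams

0


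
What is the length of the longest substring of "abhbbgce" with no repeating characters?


Input: "abhbbgce"
Sliding window (track last position of each char):
  Position 0 ('a'): window [0,0] length 1 -- new best
  Position 1 ('b'): window [0,1] length 2 -- new best
  Position 2 ('h'): window [0,2] length 3 -- new best
  Position 3 ('b'): repeat (last at 1), move window start to 2
  Position 3 ('b'): window [2,3] length 2
  Position 4 ('b'): repeat (last at 3), move window start to 4
  Position 4 ('b'): window [4,4] length 1
  Position 5 ('g'): window [4,5] length 2
  Position 6 ('c'): window [4,6] length 3
  Position 7 ('e'): window [4,7] length 4 -- new best
Longest substring with no repeats: "bgce" with length 4

4


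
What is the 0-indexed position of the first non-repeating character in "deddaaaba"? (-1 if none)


Input: deddaaaba
Character frequencies:
  'a': 4
  'b': 1
  'd': 3
  'e': 1
Scanning left to right for freq == 1:
  Position 0 ('d'): freq=3, skip
  Position 1 ('e'): unique! => answer = 1

1


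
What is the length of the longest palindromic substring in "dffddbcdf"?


Input: "dffddbcdf"
Checking substrings for palindromes:
  [0:4] "dffd" (len 4) => palindrome
  [1:3] "ff" (len 2) => palindrome
  [3:5] "dd" (len 2) => palindrome
Longest palindromic substring: "dffd" with length 4

4


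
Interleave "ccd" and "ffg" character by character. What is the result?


Interleaving "ccd" and "ffg":
  Position 0: 'c' from first, 'f' from second => "cf"
  Position 1: 'c' from first, 'f' from second => "cf"
  Position 2: 'd' from first, 'g' from second => "dg"
Result: cfcfdg

cfcfdg


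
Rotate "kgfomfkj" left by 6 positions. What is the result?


Input: "kgfomfkj", rotate left by 6
First 6 characters: "kgfomf"
Remaining characters: "kj"
Concatenate remaining + first: "kj" + "kgfomf" = "kjkgfomf"

kjkgfomf


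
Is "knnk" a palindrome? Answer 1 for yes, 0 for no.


Input: knnk
Reversed: knnk
  Compare pos 0 ('k') with pos 3 ('k'): match
  Compare pos 1 ('n') with pos 2 ('n'): match
Result: palindrome

1


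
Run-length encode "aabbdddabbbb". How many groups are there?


Input: aabbdddabbbb
Scanning for consecutive runs:
  Group 1: 'a' x 2 (positions 0-1)
  Group 2: 'b' x 2 (positions 2-3)
  Group 3: 'd' x 3 (positions 4-6)
  Group 4: 'a' x 1 (positions 7-7)
  Group 5: 'b' x 4 (positions 8-11)
Total groups: 5

5


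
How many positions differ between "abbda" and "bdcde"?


Comparing "abbda" and "bdcde" position by position:
  Position 0: 'a' vs 'b' => DIFFER
  Position 1: 'b' vs 'd' => DIFFER
  Position 2: 'b' vs 'c' => DIFFER
  Position 3: 'd' vs 'd' => same
  Position 4: 'a' vs 'e' => DIFFER
Positions that differ: 4

4


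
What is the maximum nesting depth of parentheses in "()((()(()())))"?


Input: "()((()(()())))"
Tracking depth:
  Position 0 '(': depth becomes 1
  Position 1 ')': depth becomes 0
  Position 2 '(': depth becomes 1
  Position 3 '(': depth becomes 2
  Position 4 '(': depth becomes 3
  Position 5 ')': depth becomes 2
  Position 6 '(': depth becomes 3
  Position 7 '(': depth becomes 4
  Position 8 ')': depth becomes 3
  Position 9 '(': depth becomes 4
  Position 10 ')': depth becomes 3
  Position 11 ')': depth becomes 2
  Position 12 ')': depth becomes 1
  Position 13 ')': depth becomes 0
Maximum depth reached: 4

4


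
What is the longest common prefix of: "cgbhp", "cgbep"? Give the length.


Words: cgbhp, cgbep
  Position 0: all 'c' => match
  Position 1: all 'g' => match
  Position 2: all 'b' => match
  Position 3: ('h', 'e') => mismatch, stop
LCP = "cgb" (length 3)

3


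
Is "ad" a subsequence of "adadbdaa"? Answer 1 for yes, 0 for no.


Check if "ad" is a subsequence of "adadbdaa"
Greedy scan:
  Position 0 ('a'): matches sub[0] = 'a'
  Position 1 ('d'): matches sub[1] = 'd'
  Position 2 ('a'): no match needed
  Position 3 ('d'): no match needed
  Position 4 ('b'): no match needed
  Position 5 ('d'): no match needed
  Position 6 ('a'): no match needed
  Position 7 ('a'): no match needed
All 2 characters matched => is a subsequence

1


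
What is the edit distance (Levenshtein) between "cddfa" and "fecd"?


Computing edit distance: "cddfa" -> "fecd"
DP table:
           f    e    c    d
      0    1    2    3    4
  c   1    1    2    2    3
  d   2    2    2    3    2
  d   3    3    3    3    3
  f   4    3    4    4    4
  a   5    4    4    5    5
Edit distance = dp[5][4] = 5

5


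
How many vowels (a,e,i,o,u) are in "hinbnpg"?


Input: hinbnpg
Checking each character:
  'h' at position 0: consonant
  'i' at position 1: vowel (running total: 1)
  'n' at position 2: consonant
  'b' at position 3: consonant
  'n' at position 4: consonant
  'p' at position 5: consonant
  'g' at position 6: consonant
Total vowels: 1

1


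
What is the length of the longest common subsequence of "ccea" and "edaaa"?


LCS of "ccea" and "edaaa"
DP table:
           e    d    a    a    a
      0    0    0    0    0    0
  c   0    0    0    0    0    0
  c   0    0    0    0    0    0
  e   0    1    1    1    1    1
  a   0    1    1    2    2    2
LCS length = dp[4][5] = 2

2


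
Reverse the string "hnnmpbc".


Input: hnnmpbc
Reading characters right to left:
  Position 6: 'c'
  Position 5: 'b'
  Position 4: 'p'
  Position 3: 'm'
  Position 2: 'n'
  Position 1: 'n'
  Position 0: 'h'
Reversed: cbpmnnh

cbpmnnh


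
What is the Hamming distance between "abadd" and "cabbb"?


Comparing "abadd" and "cabbb" position by position:
  Position 0: 'a' vs 'c' => differ
  Position 1: 'b' vs 'a' => differ
  Position 2: 'a' vs 'b' => differ
  Position 3: 'd' vs 'b' => differ
  Position 4: 'd' vs 'b' => differ
Total differences (Hamming distance): 5

5


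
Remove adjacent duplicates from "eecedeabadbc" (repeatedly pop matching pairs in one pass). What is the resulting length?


Input: eecedeabadbc
Stack-based adjacent duplicate removal:
  Read 'e': push. Stack: e
  Read 'e': matches stack top 'e' => pop. Stack: (empty)
  Read 'c': push. Stack: c
  Read 'e': push. Stack: ce
  Read 'd': push. Stack: ced
  Read 'e': push. Stack: cede
  Read 'a': push. Stack: cedea
  Read 'b': push. Stack: cedeab
  Read 'a': push. Stack: cedeaba
  Read 'd': push. Stack: cedeabad
  Read 'b': push. Stack: cedeabadb
  Read 'c': push. Stack: cedeabadbc
Final stack: "cedeabadbc" (length 10)

10


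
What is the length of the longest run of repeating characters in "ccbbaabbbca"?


Input: "ccbbaabbbca"
Scanning for longest run:
  Position 1 ('c'): continues run of 'c', length=2
  Position 2 ('b'): new char, reset run to 1
  Position 3 ('b'): continues run of 'b', length=2
  Position 4 ('a'): new char, reset run to 1
  Position 5 ('a'): continues run of 'a', length=2
  Position 6 ('b'): new char, reset run to 1
  Position 7 ('b'): continues run of 'b', length=2
  Position 8 ('b'): continues run of 'b', length=3
  Position 9 ('c'): new char, reset run to 1
  Position 10 ('a'): new char, reset run to 1
Longest run: 'b' with length 3

3


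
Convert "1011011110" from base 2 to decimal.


Input: "1011011110" in base 2
Positional expansion:
  Digit '1' (value 1) x 2^9 = 512
  Digit '0' (value 0) x 2^8 = 0
  Digit '1' (value 1) x 2^7 = 128
  Digit '1' (value 1) x 2^6 = 64
  Digit '0' (value 0) x 2^5 = 0
  Digit '1' (value 1) x 2^4 = 16
  Digit '1' (value 1) x 2^3 = 8
  Digit '1' (value 1) x 2^2 = 4
  Digit '1' (value 1) x 2^1 = 2
  Digit '0' (value 0) x 2^0 = 0
Sum = 734

734


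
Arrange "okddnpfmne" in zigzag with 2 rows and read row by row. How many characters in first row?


Zigzag "okddnpfmne" into 2 rows:
Placing characters:
  'o' => row 0
  'k' => row 1
  'd' => row 0
  'd' => row 1
  'n' => row 0
  'p' => row 1
  'f' => row 0
  'm' => row 1
  'n' => row 0
  'e' => row 1
Rows:
  Row 0: "odnfn"
  Row 1: "kdpme"
First row length: 5

5


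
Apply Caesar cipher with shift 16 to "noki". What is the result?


Caesar cipher: shift "noki" by 16
  'n' (pos 13) + 16 = pos 3 = 'd'
  'o' (pos 14) + 16 = pos 4 = 'e'
  'k' (pos 10) + 16 = pos 0 = 'a'
  'i' (pos 8) + 16 = pos 24 = 'y'
Result: deay

deay


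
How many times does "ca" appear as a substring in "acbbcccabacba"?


Searching for "ca" in "acbbcccabacba"
Scanning each position:
  Position 0: "ac" => no
  Position 1: "cb" => no
  Position 2: "bb" => no
  Position 3: "bc" => no
  Position 4: "cc" => no
  Position 5: "cc" => no
  Position 6: "ca" => MATCH
  Position 7: "ab" => no
  Position 8: "ba" => no
  Position 9: "ac" => no
  Position 10: "cb" => no
  Position 11: "ba" => no
Total occurrences: 1

1


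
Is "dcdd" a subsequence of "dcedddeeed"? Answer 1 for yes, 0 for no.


Check if "dcdd" is a subsequence of "dcedddeeed"
Greedy scan:
  Position 0 ('d'): matches sub[0] = 'd'
  Position 1 ('c'): matches sub[1] = 'c'
  Position 2 ('e'): no match needed
  Position 3 ('d'): matches sub[2] = 'd'
  Position 4 ('d'): matches sub[3] = 'd'
  Position 5 ('d'): no match needed
  Position 6 ('e'): no match needed
  Position 7 ('e'): no match needed
  Position 8 ('e'): no match needed
  Position 9 ('d'): no match needed
All 4 characters matched => is a subsequence

1


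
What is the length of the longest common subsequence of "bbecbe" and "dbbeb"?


LCS of "bbecbe" and "dbbeb"
DP table:
           d    b    b    e    b
      0    0    0    0    0    0
  b   0    0    1    1    1    1
  b   0    0    1    2    2    2
  e   0    0    1    2    3    3
  c   0    0    1    2    3    3
  b   0    0    1    2    3    4
  e   0    0    1    2    3    4
LCS length = dp[6][5] = 4

4


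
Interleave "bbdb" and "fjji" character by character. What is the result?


Interleaving "bbdb" and "fjji":
  Position 0: 'b' from first, 'f' from second => "bf"
  Position 1: 'b' from first, 'j' from second => "bj"
  Position 2: 'd' from first, 'j' from second => "dj"
  Position 3: 'b' from first, 'i' from second => "bi"
Result: bfbjdjbi

bfbjdjbi


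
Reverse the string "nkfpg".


Input: nkfpg
Reading characters right to left:
  Position 4: 'g'
  Position 3: 'p'
  Position 2: 'f'
  Position 1: 'k'
  Position 0: 'n'
Reversed: gpfkn

gpfkn


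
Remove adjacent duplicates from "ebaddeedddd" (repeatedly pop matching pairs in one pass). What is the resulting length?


Input: ebaddeedddd
Stack-based adjacent duplicate removal:
  Read 'e': push. Stack: e
  Read 'b': push. Stack: eb
  Read 'a': push. Stack: eba
  Read 'd': push. Stack: ebad
  Read 'd': matches stack top 'd' => pop. Stack: eba
  Read 'e': push. Stack: ebae
  Read 'e': matches stack top 'e' => pop. Stack: eba
  Read 'd': push. Stack: ebad
  Read 'd': matches stack top 'd' => pop. Stack: eba
  Read 'd': push. Stack: ebad
  Read 'd': matches stack top 'd' => pop. Stack: eba
Final stack: "eba" (length 3)

3


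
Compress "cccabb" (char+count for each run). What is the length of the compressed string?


Input: cccabb
Runs:
  'c' x 3 => "c3"
  'a' x 1 => "a1"
  'b' x 2 => "b2"
Compressed: "c3a1b2"
Compressed length: 6

6


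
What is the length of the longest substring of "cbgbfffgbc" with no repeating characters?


Input: "cbgbfffgbc"
Sliding window (track last position of each char):
  Position 0 ('c'): window [0,0] length 1 -- new best
  Position 1 ('b'): window [0,1] length 2 -- new best
  Position 2 ('g'): window [0,2] length 3 -- new best
  Position 3 ('b'): repeat (last at 1), move window start to 2
  Position 3 ('b'): window [2,3] length 2
  Position 4 ('f'): window [2,4] length 3
  Position 5 ('f'): repeat (last at 4), move window start to 5
  Position 5 ('f'): window [5,5] length 1
  Position 6 ('f'): repeat (last at 5), move window start to 6
  Position 6 ('f'): window [6,6] length 1
  Position 7 ('g'): window [6,7] length 2
  Position 8 ('b'): window [6,8] length 3
  Position 9 ('c'): window [6,9] length 4 -- new best
Longest substring with no repeats: "fgbc" with length 4

4


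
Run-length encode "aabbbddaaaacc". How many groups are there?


Input: aabbbddaaaacc
Scanning for consecutive runs:
  Group 1: 'a' x 2 (positions 0-1)
  Group 2: 'b' x 3 (positions 2-4)
  Group 3: 'd' x 2 (positions 5-6)
  Group 4: 'a' x 4 (positions 7-10)
  Group 5: 'c' x 2 (positions 11-12)
Total groups: 5

5


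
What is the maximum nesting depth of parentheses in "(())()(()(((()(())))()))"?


Input: "(())()(()(((()(())))()))"
Tracking depth:
  Position 0 '(': depth becomes 1
  Position 1 '(': depth becomes 2
  Position 2 ')': depth becomes 1
  Position 3 ')': depth becomes 0
  Position 4 '(': depth becomes 1
  Position 5 ')': depth becomes 0
  Position 6 '(': depth becomes 1
  Position 7 '(': depth becomes 2
  Position 8 ')': depth becomes 1
  Position 9 '(': depth becomes 2
  Position 10 '(': depth becomes 3
  Position 11 '(': depth becomes 4
  Position 12 '(': depth becomes 5
  Position 13 ')': depth becomes 4
  Position 14 '(': depth becomes 5
  Position 15 '(': depth becomes 6
  Position 16 ')': depth becomes 5
  Position 17 ')': depth becomes 4
  Position 18 ')': depth becomes 3
  Position 19 ')': depth becomes 2
  Position 20 '(': depth becomes 3
  Position 21 ')': depth becomes 2
  Position 22 ')': depth becomes 1
  Position 23 ')': depth becomes 0
Maximum depth reached: 6

6


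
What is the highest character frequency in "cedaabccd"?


Input: cedaabccd
Character counts:
  'a': 2
  'b': 1
  'c': 3
  'd': 2
  'e': 1
Maximum frequency: 3

3


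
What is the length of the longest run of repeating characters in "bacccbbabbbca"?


Input: "bacccbbabbbca"
Scanning for longest run:
  Position 1 ('a'): new char, reset run to 1
  Position 2 ('c'): new char, reset run to 1
  Position 3 ('c'): continues run of 'c', length=2
  Position 4 ('c'): continues run of 'c', length=3
  Position 5 ('b'): new char, reset run to 1
  Position 6 ('b'): continues run of 'b', length=2
  Position 7 ('a'): new char, reset run to 1
  Position 8 ('b'): new char, reset run to 1
  Position 9 ('b'): continues run of 'b', length=2
  Position 10 ('b'): continues run of 'b', length=3
  Position 11 ('c'): new char, reset run to 1
  Position 12 ('a'): new char, reset run to 1
Longest run: 'c' with length 3

3


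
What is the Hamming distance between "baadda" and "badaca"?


Comparing "baadda" and "badaca" position by position:
  Position 0: 'b' vs 'b' => same
  Position 1: 'a' vs 'a' => same
  Position 2: 'a' vs 'd' => differ
  Position 3: 'd' vs 'a' => differ
  Position 4: 'd' vs 'c' => differ
  Position 5: 'a' vs 'a' => same
Total differences (Hamming distance): 3

3


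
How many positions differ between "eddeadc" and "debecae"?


Comparing "eddeadc" and "debecae" position by position:
  Position 0: 'e' vs 'd' => DIFFER
  Position 1: 'd' vs 'e' => DIFFER
  Position 2: 'd' vs 'b' => DIFFER
  Position 3: 'e' vs 'e' => same
  Position 4: 'a' vs 'c' => DIFFER
  Position 5: 'd' vs 'a' => DIFFER
  Position 6: 'c' vs 'e' => DIFFER
Positions that differ: 6

6


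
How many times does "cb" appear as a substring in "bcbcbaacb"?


Searching for "cb" in "bcbcbaacb"
Scanning each position:
  Position 0: "bc" => no
  Position 1: "cb" => MATCH
  Position 2: "bc" => no
  Position 3: "cb" => MATCH
  Position 4: "ba" => no
  Position 5: "aa" => no
  Position 6: "ac" => no
  Position 7: "cb" => MATCH
Total occurrences: 3

3


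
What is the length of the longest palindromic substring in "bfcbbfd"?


Input: "bfcbbfd"
Checking substrings for palindromes:
  [3:5] "bb" (len 2) => palindrome
Longest palindromic substring: "bb" with length 2

2


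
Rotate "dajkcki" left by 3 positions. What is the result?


Input: "dajkcki", rotate left by 3
First 3 characters: "daj"
Remaining characters: "kcki"
Concatenate remaining + first: "kcki" + "daj" = "kckidaj"

kckidaj


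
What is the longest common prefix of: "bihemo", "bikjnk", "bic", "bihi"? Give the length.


Words: bihemo, bikjnk, bic, bihi
  Position 0: all 'b' => match
  Position 1: all 'i' => match
  Position 2: ('h', 'k', 'c', 'h') => mismatch, stop
LCP = "bi" (length 2)

2


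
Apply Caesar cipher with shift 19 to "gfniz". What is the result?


Caesar cipher: shift "gfniz" by 19
  'g' (pos 6) + 19 = pos 25 = 'z'
  'f' (pos 5) + 19 = pos 24 = 'y'
  'n' (pos 13) + 19 = pos 6 = 'g'
  'i' (pos 8) + 19 = pos 1 = 'b'
  'z' (pos 25) + 19 = pos 18 = 's'
Result: zygbs

zygbs


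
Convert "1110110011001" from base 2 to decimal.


Input: "1110110011001" in base 2
Positional expansion:
  Digit '1' (value 1) x 2^12 = 4096
  Digit '1' (value 1) x 2^11 = 2048
  Digit '1' (value 1) x 2^10 = 1024
  Digit '0' (value 0) x 2^9 = 0
  Digit '1' (value 1) x 2^8 = 256
  Digit '1' (value 1) x 2^7 = 128
  Digit '0' (value 0) x 2^6 = 0
  Digit '0' (value 0) x 2^5 = 0
  Digit '1' (value 1) x 2^4 = 16
  Digit '1' (value 1) x 2^3 = 8
  Digit '0' (value 0) x 2^2 = 0
  Digit '0' (value 0) x 2^1 = 0
  Digit '1' (value 1) x 2^0 = 1
Sum = 7577

7577


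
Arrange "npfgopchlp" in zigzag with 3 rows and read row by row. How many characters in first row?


Zigzag "npfgopchlp" into 3 rows:
Placing characters:
  'n' => row 0
  'p' => row 1
  'f' => row 2
  'g' => row 1
  'o' => row 0
  'p' => row 1
  'c' => row 2
  'h' => row 1
  'l' => row 0
  'p' => row 1
Rows:
  Row 0: "nol"
  Row 1: "pgphp"
  Row 2: "fc"
First row length: 3

3


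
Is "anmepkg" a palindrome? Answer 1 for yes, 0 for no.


Input: anmepkg
Reversed: gkpemna
  Compare pos 0 ('a') with pos 6 ('g'): MISMATCH
  Compare pos 1 ('n') with pos 5 ('k'): MISMATCH
  Compare pos 2 ('m') with pos 4 ('p'): MISMATCH
Result: not a palindrome

0


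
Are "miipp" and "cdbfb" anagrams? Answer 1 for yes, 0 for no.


Strings: "miipp", "cdbfb"
Sorted first:  iimpp
Sorted second: bbcdf
Differ at position 0: 'i' vs 'b' => not anagrams

0


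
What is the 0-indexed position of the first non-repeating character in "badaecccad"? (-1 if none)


Input: badaecccad
Character frequencies:
  'a': 3
  'b': 1
  'c': 3
  'd': 2
  'e': 1
Scanning left to right for freq == 1:
  Position 0 ('b'): unique! => answer = 0

0


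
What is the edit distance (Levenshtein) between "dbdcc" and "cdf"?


Computing edit distance: "dbdcc" -> "cdf"
DP table:
           c    d    f
      0    1    2    3
  d   1    1    1    2
  b   2    2    2    2
  d   3    3    2    3
  c   4    3    3    3
  c   5    4    4    4
Edit distance = dp[5][3] = 4

4
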